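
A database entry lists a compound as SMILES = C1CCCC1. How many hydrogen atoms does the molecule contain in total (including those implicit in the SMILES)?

10

Walk through each heavy atom and fill implicit hydrogens from standard valence (C 4, N 3, O 2, S 2, halogen 1):
  atom 1: C, bond orders sum to 2 (valence 4) → 2 H
  atom 2: C, bond orders sum to 2 (valence 4) → 2 H
  atom 3: C, bond orders sum to 2 (valence 4) → 2 H
  atom 4: C, bond orders sum to 2 (valence 4) → 2 H
  atom 5: C, bond orders sum to 2 (valence 4) → 2 H
Total hydrogens: 10.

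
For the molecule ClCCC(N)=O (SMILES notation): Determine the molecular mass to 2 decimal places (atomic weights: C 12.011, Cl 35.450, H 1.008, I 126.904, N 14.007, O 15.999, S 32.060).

First, the molecular formula is C3H6ClNO (counting implicit H from valence).
  C: 3 × 12.011 = 36.033
  Cl: 1 × 35.450 = 35.450
  H: 6 × 1.008 = 6.048
  N: 1 × 14.007 = 14.007
  O: 1 × 15.999 = 15.999
Sum: 3×12.011 + 1×35.450 + 6×1.008 + 1×14.007 + 1×15.999 = 107.537 → 107.54 g/mol.

107.54 g/mol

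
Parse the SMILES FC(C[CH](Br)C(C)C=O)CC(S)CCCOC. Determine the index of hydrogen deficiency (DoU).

Molecular formula: C12H22BrFO2S.
DoU = (2C + 2 + N − H − X) / 2, where X is the halogen count and O/S are ignored.
    = (2·12 + 2 + 0 − 22 − 2) / 2 = 2 / 2 = 1.

1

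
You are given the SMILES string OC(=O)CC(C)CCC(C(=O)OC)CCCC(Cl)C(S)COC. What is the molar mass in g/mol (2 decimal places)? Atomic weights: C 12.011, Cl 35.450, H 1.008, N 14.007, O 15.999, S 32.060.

First, the molecular formula is C16H29ClO5S (counting implicit H from valence).
  C: 16 × 12.011 = 192.176
  Cl: 1 × 35.450 = 35.450
  H: 29 × 1.008 = 29.232
  O: 5 × 15.999 = 79.995
  S: 1 × 32.060 = 32.060
Sum: 16×12.011 + 1×35.450 + 29×1.008 + 5×15.999 + 1×32.060 = 368.913 → 368.91 g/mol.

368.91 g/mol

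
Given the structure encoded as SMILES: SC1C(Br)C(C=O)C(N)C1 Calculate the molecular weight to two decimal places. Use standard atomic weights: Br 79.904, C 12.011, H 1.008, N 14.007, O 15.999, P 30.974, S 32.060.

First, the molecular formula is C6H10BrNOS (counting implicit H from valence).
  Br: 1 × 79.904 = 79.904
  C: 6 × 12.011 = 72.066
  H: 10 × 1.008 = 10.080
  N: 1 × 14.007 = 14.007
  O: 1 × 15.999 = 15.999
  S: 1 × 32.060 = 32.060
Sum: 1×79.904 + 6×12.011 + 10×1.008 + 1×14.007 + 1×15.999 + 1×32.060 = 224.116 → 224.12 g/mol.

224.12 g/mol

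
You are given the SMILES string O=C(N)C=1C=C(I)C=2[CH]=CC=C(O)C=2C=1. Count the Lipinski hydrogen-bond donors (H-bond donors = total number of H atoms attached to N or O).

Donors: find every N or O and count the H atoms it carries.
  atom 1 (O): bond orders sum to 2 → 0 H
  atom 3 (N): bond orders sum to 1 → 2 H
  atom 13 (O): bond orders sum to 1 → 1 H
Lipinski HBD = 3.

3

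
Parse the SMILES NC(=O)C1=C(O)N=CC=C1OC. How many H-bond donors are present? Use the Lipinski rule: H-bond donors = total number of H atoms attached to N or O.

Donors: find every N or O and count the H atoms it carries.
  atom 1 (N): bond orders sum to 1 → 2 H
  atom 3 (O): bond orders sum to 2 → 0 H
  atom 6 (O): bond orders sum to 1 → 1 H
  atom 7 (N): bond orders sum to 3 → 0 H
  atom 11 (O): bond orders sum to 2 → 0 H
Lipinski HBD = 3.

3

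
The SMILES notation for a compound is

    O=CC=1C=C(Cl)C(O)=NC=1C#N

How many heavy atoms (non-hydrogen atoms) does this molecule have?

12

Every atom symbol written in the SMILES (organic subset) is one heavy atom; implicit H are not written.
Heavy atoms by element → C:7, Cl:1, N:2, O:2.
Total: 12.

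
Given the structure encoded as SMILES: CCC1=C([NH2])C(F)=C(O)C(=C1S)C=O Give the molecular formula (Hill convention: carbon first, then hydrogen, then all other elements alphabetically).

Walk through each heavy atom and fill implicit hydrogens from standard valence (C 4, N 3, O 2, S 2, halogen 1):
  atom 1: C, bond orders sum to 1 (valence 4) → 3 H
  atom 2: C, bond orders sum to 2 (valence 4) → 2 H
  atom 3: C, bond orders sum to 4 (valence 4) → 0 H
  atom 4: C, bond orders sum to 4 (valence 4) → 0 H
  atom 5: N with explicit H count 2
  atom 6: C, bond orders sum to 4 (valence 4) → 0 H
  atom 7: F (halogen, monovalent) → 0 H
  atom 8: C, bond orders sum to 4 (valence 4) → 0 H
  atom 9: O, bond orders sum to 1 (valence 2) → 1 H
  atom 10: C, bond orders sum to 4 (valence 4) → 0 H
  atom 11: C, bond orders sum to 4 (valence 4) → 0 H
  atom 12: S, bond orders sum to 1 (valence 2) → 1 H
  atom 13: C, bond orders sum to 3 (valence 4) → 1 H
  atom 14: O, bond orders sum to 2 (valence 2) → 0 H
Totals → C:9, H:10, F:1, N:1, O:2, S:1.

C9H10FNO2S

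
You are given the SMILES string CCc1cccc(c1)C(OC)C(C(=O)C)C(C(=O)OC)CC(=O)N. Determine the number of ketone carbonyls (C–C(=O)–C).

The ketone motif appears at heavy-atom position 13 in the SMILES.
Other groups present: 1 amide, 1 ester, 1 ether.
Ketone count: 1.

1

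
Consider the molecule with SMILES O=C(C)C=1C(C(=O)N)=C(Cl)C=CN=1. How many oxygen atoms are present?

Scan the SMILES for O atoms (remember two-letter symbols like Cl and Br are single atoms).
Oxygen count: 2.

2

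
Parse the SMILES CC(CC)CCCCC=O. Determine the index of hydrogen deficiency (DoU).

1

Degree of unsaturation = (number of rings) + (number of π bonds).
Ring closures in the SMILES: 0.
π bonds: 1 double bond (each 1 DoU) → 1 DoU from unsaturation.
Total DoU = 0 + 1 = 1.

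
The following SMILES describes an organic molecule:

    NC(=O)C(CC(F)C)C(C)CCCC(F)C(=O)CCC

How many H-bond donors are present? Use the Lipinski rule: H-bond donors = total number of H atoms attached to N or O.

2

Donors: find every N or O and count the H atoms it carries.
  atom 1 (N): bond orders sum to 1 → 2 H
  atom 3 (O): bond orders sum to 2 → 0 H
  atom 17 (O): bond orders sum to 2 → 0 H
Lipinski HBD = 2.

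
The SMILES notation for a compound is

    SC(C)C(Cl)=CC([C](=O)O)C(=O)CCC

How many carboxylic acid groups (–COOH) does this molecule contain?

The carboxylic acid motif appears at heavy-atom position 8 in the SMILES.
Other groups present: 1 alkene, 1 ketone, 1 thiol.
Carboxylic acid count: 1.

1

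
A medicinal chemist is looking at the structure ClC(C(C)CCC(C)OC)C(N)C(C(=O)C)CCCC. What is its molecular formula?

Walk through each heavy atom and fill implicit hydrogens from standard valence (C 4, N 3, O 2, S 2, halogen 1):
  atom 1: Cl (halogen, monovalent) → 0 H
  atom 2: C, bond orders sum to 3 (valence 4) → 1 H
  atom 3: C, bond orders sum to 3 (valence 4) → 1 H
  atom 4: C, bond orders sum to 1 (valence 4) → 3 H
  atom 5: C, bond orders sum to 2 (valence 4) → 2 H
  atom 6: C, bond orders sum to 2 (valence 4) → 2 H
  atom 7: C, bond orders sum to 3 (valence 4) → 1 H
  atom 8: C, bond orders sum to 1 (valence 4) → 3 H
  atom 9: O, bond orders sum to 2 (valence 2) → 0 H
  atom 10: C, bond orders sum to 1 (valence 4) → 3 H
  atom 11: C, bond orders sum to 3 (valence 4) → 1 H
  atom 12: N, bond orders sum to 1 (valence 3) → 2 H
  atom 13: C, bond orders sum to 3 (valence 4) → 1 H
  atom 14: C, bond orders sum to 4 (valence 4) → 0 H
  atom 15: O, bond orders sum to 2 (valence 2) → 0 H
  atom 16: C, bond orders sum to 1 (valence 4) → 3 H
  atom 17: C, bond orders sum to 2 (valence 4) → 2 H
  atom 18: C, bond orders sum to 2 (valence 4) → 2 H
  atom 19: C, bond orders sum to 2 (valence 4) → 2 H
  atom 20: C, bond orders sum to 1 (valence 4) → 3 H
Totals → C:16, H:32, Cl:1, N:1, O:2.
In Hill order: C16H32ClNO2.

C16H32ClNO2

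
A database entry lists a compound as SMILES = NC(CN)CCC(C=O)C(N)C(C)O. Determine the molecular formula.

Walk through each heavy atom and fill implicit hydrogens from standard valence (C 4, N 3, O 2, S 2, halogen 1):
  atom 1: N, bond orders sum to 1 (valence 3) → 2 H
  atom 2: C, bond orders sum to 3 (valence 4) → 1 H
  atom 3: C, bond orders sum to 2 (valence 4) → 2 H
  atom 4: N, bond orders sum to 1 (valence 3) → 2 H
  atom 5: C, bond orders sum to 2 (valence 4) → 2 H
  atom 6: C, bond orders sum to 2 (valence 4) → 2 H
  atom 7: C, bond orders sum to 3 (valence 4) → 1 H
  atom 8: C, bond orders sum to 3 (valence 4) → 1 H
  atom 9: O, bond orders sum to 2 (valence 2) → 0 H
  atom 10: C, bond orders sum to 3 (valence 4) → 1 H
  atom 11: N, bond orders sum to 1 (valence 3) → 2 H
  atom 12: C, bond orders sum to 3 (valence 4) → 1 H
  atom 13: C, bond orders sum to 1 (valence 4) → 3 H
  atom 14: O, bond orders sum to 1 (valence 2) → 1 H
Totals → C:9, H:21, N:3, O:2.
In Hill order: C9H21N3O2.

C9H21N3O2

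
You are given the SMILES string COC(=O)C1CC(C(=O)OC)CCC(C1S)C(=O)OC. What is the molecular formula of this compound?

Walk through each heavy atom and fill implicit hydrogens from standard valence (C 4, N 3, O 2, S 2, halogen 1):
  atom 1: C, bond orders sum to 1 (valence 4) → 3 H
  atom 2: O, bond orders sum to 2 (valence 2) → 0 H
  atom 3: C, bond orders sum to 4 (valence 4) → 0 H
  atom 4: O, bond orders sum to 2 (valence 2) → 0 H
  atom 5: C, bond orders sum to 3 (valence 4) → 1 H
  atom 6: C, bond orders sum to 2 (valence 4) → 2 H
  atom 7: C, bond orders sum to 3 (valence 4) → 1 H
  atom 8: C, bond orders sum to 4 (valence 4) → 0 H
  atom 9: O, bond orders sum to 2 (valence 2) → 0 H
  atom 10: O, bond orders sum to 2 (valence 2) → 0 H
  atom 11: C, bond orders sum to 1 (valence 4) → 3 H
  atom 12: C, bond orders sum to 2 (valence 4) → 2 H
  atom 13: C, bond orders sum to 2 (valence 4) → 2 H
  atom 14: C, bond orders sum to 3 (valence 4) → 1 H
  atom 15: C, bond orders sum to 3 (valence 4) → 1 H
  atom 16: S, bond orders sum to 1 (valence 2) → 1 H
  atom 17: C, bond orders sum to 4 (valence 4) → 0 H
  atom 18: O, bond orders sum to 2 (valence 2) → 0 H
  atom 19: O, bond orders sum to 2 (valence 2) → 0 H
  atom 20: C, bond orders sum to 1 (valence 4) → 3 H
Totals → C:13, H:20, O:6, S:1.
In Hill order: C13H20O6S.

C13H20O6S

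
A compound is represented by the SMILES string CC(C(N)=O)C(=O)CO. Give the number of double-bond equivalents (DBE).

2

Molecular formula: C5H9NO3.
DoU = (2C + 2 + N − H − X) / 2, where X is the halogen count and O/S are ignored.
    = (2·5 + 2 + 1 − 9 − 0) / 2 = 4 / 2 = 2.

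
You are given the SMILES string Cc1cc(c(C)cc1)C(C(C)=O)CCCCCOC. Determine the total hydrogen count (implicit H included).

26

Walk through each heavy atom and fill implicit hydrogens from standard valence (C 4, N 3, O 2, S 2, halogen 1); for lowercase aromatic atoms, an aromatic c carries 1 H when it has two neighbours and 0 H with three, and aromatic n carries 0 H:
  atom 1: C, bond orders sum to 1 (valence 4) → 3 H
  atom 2: aromatic c, 3 neighbours → 0 H
  atom 3: aromatic c, 2 neighbours → 1 H
  atom 4: aromatic c, 3 neighbours → 0 H
  atom 5: aromatic c, 3 neighbours → 0 H
  atom 6: C, bond orders sum to 1 (valence 4) → 3 H
  atom 7: aromatic c, 2 neighbours → 1 H
  atom 8: aromatic c, 2 neighbours → 1 H
  atom 9: C, bond orders sum to 3 (valence 4) → 1 H
  atom 10: C, bond orders sum to 4 (valence 4) → 0 H
  atom 11: C, bond orders sum to 1 (valence 4) → 3 H
  atom 12: O, bond orders sum to 2 (valence 2) → 0 H
  atom 13: C, bond orders sum to 2 (valence 4) → 2 H
  atom 14: C, bond orders sum to 2 (valence 4) → 2 H
  atom 15: C, bond orders sum to 2 (valence 4) → 2 H
  atom 16: C, bond orders sum to 2 (valence 4) → 2 H
  atom 17: C, bond orders sum to 2 (valence 4) → 2 H
  atom 18: O, bond orders sum to 2 (valence 2) → 0 H
  atom 19: C, bond orders sum to 1 (valence 4) → 3 H
Total hydrogens: 26.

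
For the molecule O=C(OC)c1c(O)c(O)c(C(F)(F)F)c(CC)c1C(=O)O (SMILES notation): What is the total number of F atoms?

Scan the SMILES for F atoms (remember two-letter symbols like Cl and Br are single atoms).
Fluorine count: 3.

3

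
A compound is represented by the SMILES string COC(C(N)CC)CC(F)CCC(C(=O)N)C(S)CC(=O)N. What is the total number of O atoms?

3

Scan the SMILES for O atoms (remember two-letter symbols like Cl and Br are single atoms).
Oxygen count: 3.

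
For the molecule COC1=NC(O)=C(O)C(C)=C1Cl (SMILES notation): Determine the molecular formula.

C7H8ClNO3

Walk through each heavy atom and fill implicit hydrogens from standard valence (C 4, N 3, O 2, S 2, halogen 1):
  atom 1: C, bond orders sum to 1 (valence 4) → 3 H
  atom 2: O, bond orders sum to 2 (valence 2) → 0 H
  atom 3: C, bond orders sum to 4 (valence 4) → 0 H
  atom 4: N, bond orders sum to 3 (valence 3) → 0 H
  atom 5: C, bond orders sum to 4 (valence 4) → 0 H
  atom 6: O, bond orders sum to 1 (valence 2) → 1 H
  atom 7: C, bond orders sum to 4 (valence 4) → 0 H
  atom 8: O, bond orders sum to 1 (valence 2) → 1 H
  atom 9: C, bond orders sum to 4 (valence 4) → 0 H
  atom 10: C, bond orders sum to 1 (valence 4) → 3 H
  atom 11: C, bond orders sum to 4 (valence 4) → 0 H
  atom 12: Cl (halogen, monovalent) → 0 H
Totals → C:7, H:8, Cl:1, N:1, O:3.
In Hill order: C7H8ClNO3.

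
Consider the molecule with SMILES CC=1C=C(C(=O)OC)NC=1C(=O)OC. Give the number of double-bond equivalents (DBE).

Molecular formula: C9H11NO4.
DoU = (2C + 2 + N − H − X) / 2, where X is the halogen count and O/S are ignored.
    = (2·9 + 2 + 1 − 11 − 0) / 2 = 10 / 2 = 5.

5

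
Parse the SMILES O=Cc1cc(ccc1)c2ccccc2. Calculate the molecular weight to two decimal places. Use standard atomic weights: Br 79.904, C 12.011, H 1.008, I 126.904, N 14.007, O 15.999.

First, the molecular formula is C13H10O (counting implicit H from valence).
  C: 13 × 12.011 = 156.143
  H: 10 × 1.008 = 10.080
  O: 1 × 15.999 = 15.999
Sum: 13×12.011 + 10×1.008 + 1×15.999 = 182.222 → 182.22 g/mol.

182.22 g/mol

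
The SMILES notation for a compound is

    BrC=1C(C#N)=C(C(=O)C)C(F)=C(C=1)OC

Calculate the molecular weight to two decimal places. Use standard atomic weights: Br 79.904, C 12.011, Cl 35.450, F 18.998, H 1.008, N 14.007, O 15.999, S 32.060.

272.07 g/mol

First, the molecular formula is C10H7BrFNO2 (counting implicit H from valence).
  Br: 1 × 79.904 = 79.904
  C: 10 × 12.011 = 120.110
  F: 1 × 18.998 = 18.998
  H: 7 × 1.008 = 7.056
  N: 1 × 14.007 = 14.007
  O: 2 × 15.999 = 31.998
Sum: 1×79.904 + 10×12.011 + 1×18.998 + 7×1.008 + 1×14.007 + 2×15.999 = 272.073 → 272.07 g/mol.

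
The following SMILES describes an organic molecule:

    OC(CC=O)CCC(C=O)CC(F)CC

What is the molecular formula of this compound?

C11H19FO3

Walk through each heavy atom and fill implicit hydrogens from standard valence (C 4, N 3, O 2, S 2, halogen 1):
  atom 1: O, bond orders sum to 1 (valence 2) → 1 H
  atom 2: C, bond orders sum to 3 (valence 4) → 1 H
  atom 3: C, bond orders sum to 2 (valence 4) → 2 H
  atom 4: C, bond orders sum to 3 (valence 4) → 1 H
  atom 5: O, bond orders sum to 2 (valence 2) → 0 H
  atom 6: C, bond orders sum to 2 (valence 4) → 2 H
  atom 7: C, bond orders sum to 2 (valence 4) → 2 H
  atom 8: C, bond orders sum to 3 (valence 4) → 1 H
  atom 9: C, bond orders sum to 3 (valence 4) → 1 H
  atom 10: O, bond orders sum to 2 (valence 2) → 0 H
  atom 11: C, bond orders sum to 2 (valence 4) → 2 H
  atom 12: C, bond orders sum to 3 (valence 4) → 1 H
  atom 13: F (halogen, monovalent) → 0 H
  atom 14: C, bond orders sum to 2 (valence 4) → 2 H
  atom 15: C, bond orders sum to 1 (valence 4) → 3 H
Totals → C:11, H:19, F:1, O:3.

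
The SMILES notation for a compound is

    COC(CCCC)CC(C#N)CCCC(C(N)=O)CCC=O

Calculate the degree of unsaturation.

Degree of unsaturation = (number of rings) + (number of π bonds).
Ring closures in the SMILES: 0.
π bonds: 2 double bonds (each 1 DoU), 1 triple bond (each 2 DoU) → 4 DoU from unsaturation.
Total DoU = 0 + 4 = 4.

4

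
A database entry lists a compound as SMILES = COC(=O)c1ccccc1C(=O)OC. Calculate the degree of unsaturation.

Molecular formula: C10H10O4.
DoU = (2C + 2 + N − H − X) / 2, where X is the halogen count and O/S are ignored.
    = (2·10 + 2 + 0 − 10 − 0) / 2 = 12 / 2 = 6.

6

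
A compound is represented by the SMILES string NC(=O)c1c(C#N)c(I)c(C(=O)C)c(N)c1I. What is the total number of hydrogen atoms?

Walk through each heavy atom and fill implicit hydrogens from standard valence (C 4, N 3, O 2, S 2, halogen 1); for lowercase aromatic atoms, an aromatic c carries 1 H when it has two neighbours and 0 H with three, and aromatic n carries 0 H:
  atom 1: N, bond orders sum to 1 (valence 3) → 2 H
  atom 2: C, bond orders sum to 4 (valence 4) → 0 H
  atom 3: O, bond orders sum to 2 (valence 2) → 0 H
  atom 4: aromatic c, 3 neighbours → 0 H
  atom 5: aromatic c, 3 neighbours → 0 H
  atom 6: C, bond orders sum to 4 (valence 4) → 0 H
  atom 7: N, bond orders sum to 3 (valence 3) → 0 H
  atom 8: aromatic c, 3 neighbours → 0 H
  atom 9: I (halogen, monovalent) → 0 H
  atom 10: aromatic c, 3 neighbours → 0 H
  atom 11: C, bond orders sum to 4 (valence 4) → 0 H
  atom 12: O, bond orders sum to 2 (valence 2) → 0 H
  atom 13: C, bond orders sum to 1 (valence 4) → 3 H
  atom 14: aromatic c, 3 neighbours → 0 H
  atom 15: N, bond orders sum to 1 (valence 3) → 2 H
  atom 16: aromatic c, 3 neighbours → 0 H
  atom 17: I (halogen, monovalent) → 0 H
Total hydrogens: 7.

7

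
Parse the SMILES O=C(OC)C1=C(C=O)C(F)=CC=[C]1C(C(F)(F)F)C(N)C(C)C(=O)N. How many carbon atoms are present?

15

Count every carbon token in the SMILES (each C, including those in ring-closure positions and inside branches).
Carbon count: 15.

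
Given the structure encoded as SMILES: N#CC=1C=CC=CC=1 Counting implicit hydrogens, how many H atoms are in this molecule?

Walk through each heavy atom and fill implicit hydrogens from standard valence (C 4, N 3, O 2, S 2, halogen 1):
  atom 1: N, bond orders sum to 3 (valence 3) → 0 H
  atom 2: C, bond orders sum to 4 (valence 4) → 0 H
  atom 3: C, bond orders sum to 4 (valence 4) → 0 H
  atom 4: C, bond orders sum to 3 (valence 4) → 1 H
  atom 5: C, bond orders sum to 3 (valence 4) → 1 H
  atom 6: C, bond orders sum to 3 (valence 4) → 1 H
  atom 7: C, bond orders sum to 3 (valence 4) → 1 H
  atom 8: C, bond orders sum to 3 (valence 4) → 1 H
Total hydrogens: 5.

5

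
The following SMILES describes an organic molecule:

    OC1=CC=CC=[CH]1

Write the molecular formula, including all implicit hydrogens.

C6H6O

Walk through each heavy atom and fill implicit hydrogens from standard valence (C 4, N 3, O 2, S 2, halogen 1):
  atom 1: O, bond orders sum to 1 (valence 2) → 1 H
  atom 2: C, bond orders sum to 4 (valence 4) → 0 H
  atom 3: C, bond orders sum to 3 (valence 4) → 1 H
  atom 4: C, bond orders sum to 3 (valence 4) → 1 H
  atom 5: C, bond orders sum to 3 (valence 4) → 1 H
  atom 6: C, bond orders sum to 3 (valence 4) → 1 H
  atom 7: C with explicit H count 1
Totals → C:6, H:6, O:1.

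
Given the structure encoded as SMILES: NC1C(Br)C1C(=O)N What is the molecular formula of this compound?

Walk through each heavy atom and fill implicit hydrogens from standard valence (C 4, N 3, O 2, S 2, halogen 1):
  atom 1: N, bond orders sum to 1 (valence 3) → 2 H
  atom 2: C, bond orders sum to 3 (valence 4) → 1 H
  atom 3: C, bond orders sum to 3 (valence 4) → 1 H
  atom 4: Br (halogen, monovalent) → 0 H
  atom 5: C, bond orders sum to 3 (valence 4) → 1 H
  atom 6: C, bond orders sum to 4 (valence 4) → 0 H
  atom 7: O, bond orders sum to 2 (valence 2) → 0 H
  atom 8: N, bond orders sum to 1 (valence 3) → 2 H
Totals → C:4, H:7, Br:1, N:2, O:1.
In Hill order: C4H7BrN2O.

C4H7BrN2O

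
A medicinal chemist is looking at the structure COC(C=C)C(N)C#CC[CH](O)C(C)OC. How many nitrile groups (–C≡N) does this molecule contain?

Scan the SMILES for the nitrile motif — none present.
Groups that are present: 1 alkene, 1 alkyne, 2 ether, 1 hydroxyl, 1 primary amine.

0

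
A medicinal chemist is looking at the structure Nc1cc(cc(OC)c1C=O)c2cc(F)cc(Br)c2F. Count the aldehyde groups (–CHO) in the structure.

1

The aldehyde motif appears at heavy-atom position 10 in the SMILES.
Other groups present: 1 ether, 1 primary amine.
Aldehyde count: 1.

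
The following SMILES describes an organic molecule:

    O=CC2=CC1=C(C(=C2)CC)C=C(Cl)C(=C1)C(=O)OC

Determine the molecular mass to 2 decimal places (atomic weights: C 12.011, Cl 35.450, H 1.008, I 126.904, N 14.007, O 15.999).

First, the molecular formula is C15H13ClO3 (counting implicit H from valence).
  C: 15 × 12.011 = 180.165
  Cl: 1 × 35.450 = 35.450
  H: 13 × 1.008 = 13.104
  O: 3 × 15.999 = 47.997
Sum: 15×12.011 + 1×35.450 + 13×1.008 + 3×15.999 = 276.716 → 276.72 g/mol.

276.72 g/mol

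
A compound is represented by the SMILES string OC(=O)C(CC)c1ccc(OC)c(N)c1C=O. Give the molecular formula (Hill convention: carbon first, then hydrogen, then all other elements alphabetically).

Walk through each heavy atom and fill implicit hydrogens from standard valence (C 4, N 3, O 2, S 2, halogen 1); for lowercase aromatic atoms, an aromatic c carries 1 H when it has two neighbours and 0 H with three, and aromatic n carries 0 H:
  atom 1: O, bond orders sum to 1 (valence 2) → 1 H
  atom 2: C, bond orders sum to 4 (valence 4) → 0 H
  atom 3: O, bond orders sum to 2 (valence 2) → 0 H
  atom 4: C, bond orders sum to 3 (valence 4) → 1 H
  atom 5: C, bond orders sum to 2 (valence 4) → 2 H
  atom 6: C, bond orders sum to 1 (valence 4) → 3 H
  atom 7: aromatic c, 3 neighbours → 0 H
  atom 8: aromatic c, 2 neighbours → 1 H
  atom 9: aromatic c, 2 neighbours → 1 H
  atom 10: aromatic c, 3 neighbours → 0 H
  atom 11: O, bond orders sum to 2 (valence 2) → 0 H
  atom 12: C, bond orders sum to 1 (valence 4) → 3 H
  atom 13: aromatic c, 3 neighbours → 0 H
  atom 14: N, bond orders sum to 1 (valence 3) → 2 H
  atom 15: aromatic c, 3 neighbours → 0 H
  atom 16: C, bond orders sum to 3 (valence 4) → 1 H
  atom 17: O, bond orders sum to 2 (valence 2) → 0 H
Totals → C:12, H:15, N:1, O:4.

C12H15NO4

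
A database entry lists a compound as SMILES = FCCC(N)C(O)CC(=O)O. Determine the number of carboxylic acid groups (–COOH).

1

The carboxylic acid motif appears at heavy-atom position 9 in the SMILES.
Other groups present: 1 hydroxyl, 1 primary amine.
Carboxylic acid count: 1.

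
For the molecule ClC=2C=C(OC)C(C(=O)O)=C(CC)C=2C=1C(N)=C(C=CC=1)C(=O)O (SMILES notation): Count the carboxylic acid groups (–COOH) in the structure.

The carboxylic acid motif appears at heavy-atom positions 8, 22 in the SMILES.
Other groups present: 1 ether, 1 primary amine.
Carboxylic acid count: 2.

2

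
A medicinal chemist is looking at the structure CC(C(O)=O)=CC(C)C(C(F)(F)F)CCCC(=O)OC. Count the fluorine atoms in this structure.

Scan the SMILES for F atoms (remember two-letter symbols like Cl and Br are single atoms).
Fluorine count: 3.

3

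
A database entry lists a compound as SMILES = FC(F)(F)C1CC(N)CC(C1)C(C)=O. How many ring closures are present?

1

In SMILES, each pair of matching ring-closure digits denotes one ring-closing bond; the number of such bonds equals the number of independent rings.
Ring-closure bonds here: 1.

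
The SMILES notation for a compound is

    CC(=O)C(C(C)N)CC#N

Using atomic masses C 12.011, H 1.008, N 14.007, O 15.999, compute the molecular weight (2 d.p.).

140.19 g/mol

First, the molecular formula is C7H12N2O (counting implicit H from valence).
  C: 7 × 12.011 = 84.077
  H: 12 × 1.008 = 12.096
  N: 2 × 14.007 = 28.014
  O: 1 × 15.999 = 15.999
Sum: 7×12.011 + 12×1.008 + 2×14.007 + 1×15.999 = 140.186 → 140.19 g/mol.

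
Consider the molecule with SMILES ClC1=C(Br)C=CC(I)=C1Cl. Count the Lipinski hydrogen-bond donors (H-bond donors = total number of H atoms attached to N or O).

Donors: find every N or O and count the H atoms it carries.
  (no N or O atoms present)
Lipinski HBD = 0.

0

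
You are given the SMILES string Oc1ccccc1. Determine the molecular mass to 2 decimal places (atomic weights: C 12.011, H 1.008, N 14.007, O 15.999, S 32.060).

94.11 g/mol

First, the molecular formula is C6H6O (counting implicit H from valence).
  C: 6 × 12.011 = 72.066
  H: 6 × 1.008 = 6.048
  O: 1 × 15.999 = 15.999
Sum: 6×12.011 + 6×1.008 + 1×15.999 = 94.113 → 94.11 g/mol.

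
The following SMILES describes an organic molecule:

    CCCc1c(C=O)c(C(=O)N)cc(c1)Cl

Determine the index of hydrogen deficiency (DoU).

Molecular formula: C11H12ClNO2.
DoU = (2C + 2 + N − H − X) / 2, where X is the halogen count and O/S are ignored.
    = (2·11 + 2 + 1 − 12 − 1) / 2 = 12 / 2 = 6.

6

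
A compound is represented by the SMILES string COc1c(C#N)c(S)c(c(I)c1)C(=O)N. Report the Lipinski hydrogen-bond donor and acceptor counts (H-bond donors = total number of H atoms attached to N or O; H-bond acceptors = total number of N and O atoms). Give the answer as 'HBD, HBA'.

Donors: find every N or O and count the H atoms it carries.
  atom 2 (O): bond orders sum to 2 → 0 H
  atom 6 (N): bond orders sum to 3 → 0 H
  atom 14 (O): bond orders sum to 2 → 0 H
  atom 15 (N): bond orders sum to 1 → 2 H
Lipinski HBD = 2.
Acceptors: N atoms = 2, O atoms = 2 → HBA = 4.

2, 4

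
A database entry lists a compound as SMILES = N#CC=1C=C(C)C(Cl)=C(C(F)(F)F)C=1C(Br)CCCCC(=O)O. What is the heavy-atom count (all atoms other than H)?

Every atom symbol written in the SMILES (organic subset) is one heavy atom; implicit H are not written.
Heavy atoms by element → Br:1, C:15, Cl:1, F:3, N:1, O:2.
Total: 23.

23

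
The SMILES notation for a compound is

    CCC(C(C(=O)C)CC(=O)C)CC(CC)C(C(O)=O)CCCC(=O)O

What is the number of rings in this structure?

0

In SMILES, each pair of matching ring-closure digits denotes one ring-closing bond; the number of such bonds equals the number of independent rings.
Ring-closure bonds here: 0.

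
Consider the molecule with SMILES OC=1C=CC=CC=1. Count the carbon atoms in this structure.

Count every carbon token in the SMILES (each C, including those in ring-closure positions and inside branches).
Carbon count: 6.

6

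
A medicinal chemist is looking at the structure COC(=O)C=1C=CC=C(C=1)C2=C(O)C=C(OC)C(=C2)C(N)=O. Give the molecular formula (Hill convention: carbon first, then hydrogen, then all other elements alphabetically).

C16H15NO5

Walk through each heavy atom and fill implicit hydrogens from standard valence (C 4, N 3, O 2, S 2, halogen 1):
  atom 1: C, bond orders sum to 1 (valence 4) → 3 H
  atom 2: O, bond orders sum to 2 (valence 2) → 0 H
  atom 3: C, bond orders sum to 4 (valence 4) → 0 H
  atom 4: O, bond orders sum to 2 (valence 2) → 0 H
  atom 5: C, bond orders sum to 4 (valence 4) → 0 H
  atom 6: C, bond orders sum to 3 (valence 4) → 1 H
  atom 7: C, bond orders sum to 3 (valence 4) → 1 H
  atom 8: C, bond orders sum to 3 (valence 4) → 1 H
  atom 9: C, bond orders sum to 4 (valence 4) → 0 H
  atom 10: C, bond orders sum to 3 (valence 4) → 1 H
  atom 11: C, bond orders sum to 4 (valence 4) → 0 H
  atom 12: C, bond orders sum to 4 (valence 4) → 0 H
  atom 13: O, bond orders sum to 1 (valence 2) → 1 H
  atom 14: C, bond orders sum to 3 (valence 4) → 1 H
  atom 15: C, bond orders sum to 4 (valence 4) → 0 H
  atom 16: O, bond orders sum to 2 (valence 2) → 0 H
  atom 17: C, bond orders sum to 1 (valence 4) → 3 H
  atom 18: C, bond orders sum to 4 (valence 4) → 0 H
  atom 19: C, bond orders sum to 3 (valence 4) → 1 H
  atom 20: C, bond orders sum to 4 (valence 4) → 0 H
  atom 21: N, bond orders sum to 1 (valence 3) → 2 H
  atom 22: O, bond orders sum to 2 (valence 2) → 0 H
Totals → C:16, H:15, N:1, O:5.
In Hill order: C16H15NO5.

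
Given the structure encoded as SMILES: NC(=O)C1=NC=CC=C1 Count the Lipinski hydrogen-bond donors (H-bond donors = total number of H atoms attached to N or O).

2

Donors: find every N or O and count the H atoms it carries.
  atom 1 (N): bond orders sum to 1 → 2 H
  atom 3 (O): bond orders sum to 2 → 0 H
  atom 5 (N): bond orders sum to 3 → 0 H
Lipinski HBD = 2.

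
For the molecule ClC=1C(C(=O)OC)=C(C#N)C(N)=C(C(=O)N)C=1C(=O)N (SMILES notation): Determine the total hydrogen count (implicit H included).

Walk through each heavy atom and fill implicit hydrogens from standard valence (C 4, N 3, O 2, S 2, halogen 1):
  atom 1: Cl (halogen, monovalent) → 0 H
  atom 2: C, bond orders sum to 4 (valence 4) → 0 H
  atom 3: C, bond orders sum to 4 (valence 4) → 0 H
  atom 4: C, bond orders sum to 4 (valence 4) → 0 H
  atom 5: O, bond orders sum to 2 (valence 2) → 0 H
  atom 6: O, bond orders sum to 2 (valence 2) → 0 H
  atom 7: C, bond orders sum to 1 (valence 4) → 3 H
  atom 8: C, bond orders sum to 4 (valence 4) → 0 H
  atom 9: C, bond orders sum to 4 (valence 4) → 0 H
  atom 10: N, bond orders sum to 3 (valence 3) → 0 H
  atom 11: C, bond orders sum to 4 (valence 4) → 0 H
  atom 12: N, bond orders sum to 1 (valence 3) → 2 H
  atom 13: C, bond orders sum to 4 (valence 4) → 0 H
  atom 14: C, bond orders sum to 4 (valence 4) → 0 H
  atom 15: O, bond orders sum to 2 (valence 2) → 0 H
  atom 16: N, bond orders sum to 1 (valence 3) → 2 H
  atom 17: C, bond orders sum to 4 (valence 4) → 0 H
  atom 18: C, bond orders sum to 4 (valence 4) → 0 H
  atom 19: O, bond orders sum to 2 (valence 2) → 0 H
  atom 20: N, bond orders sum to 1 (valence 3) → 2 H
Total hydrogens: 9.

9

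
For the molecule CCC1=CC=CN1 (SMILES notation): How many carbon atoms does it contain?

6

Count every carbon token in the SMILES (each C, including those in ring-closure positions and inside branches).
Carbon count: 6.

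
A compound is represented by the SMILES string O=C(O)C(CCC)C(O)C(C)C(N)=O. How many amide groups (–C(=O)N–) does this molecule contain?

1

The amide motif appears at heavy-atom position 12 in the SMILES.
Other groups present: 1 carboxylic acid, 1 hydroxyl.
Amide count: 1.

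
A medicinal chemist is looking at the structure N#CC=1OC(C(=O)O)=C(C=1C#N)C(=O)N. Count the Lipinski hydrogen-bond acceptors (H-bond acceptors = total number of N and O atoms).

7

N atoms: 3; O atoms: 4.
Lipinski HBA = 3 + 4 = 7.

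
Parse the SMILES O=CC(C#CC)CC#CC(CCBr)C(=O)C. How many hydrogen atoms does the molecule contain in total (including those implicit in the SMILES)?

Walk through each heavy atom and fill implicit hydrogens from standard valence (C 4, N 3, O 2, S 2, halogen 1):
  atom 1: O, bond orders sum to 2 (valence 2) → 0 H
  atom 2: C, bond orders sum to 3 (valence 4) → 1 H
  atom 3: C, bond orders sum to 3 (valence 4) → 1 H
  atom 4: C, bond orders sum to 4 (valence 4) → 0 H
  atom 5: C, bond orders sum to 4 (valence 4) → 0 H
  atom 6: C, bond orders sum to 1 (valence 4) → 3 H
  atom 7: C, bond orders sum to 2 (valence 4) → 2 H
  atom 8: C, bond orders sum to 4 (valence 4) → 0 H
  atom 9: C, bond orders sum to 4 (valence 4) → 0 H
  atom 10: C, bond orders sum to 3 (valence 4) → 1 H
  atom 11: C, bond orders sum to 2 (valence 4) → 2 H
  atom 12: C, bond orders sum to 2 (valence 4) → 2 H
  atom 13: Br (halogen, monovalent) → 0 H
  atom 14: C, bond orders sum to 4 (valence 4) → 0 H
  atom 15: O, bond orders sum to 2 (valence 2) → 0 H
  atom 16: C, bond orders sum to 1 (valence 4) → 3 H
Total hydrogens: 15.

15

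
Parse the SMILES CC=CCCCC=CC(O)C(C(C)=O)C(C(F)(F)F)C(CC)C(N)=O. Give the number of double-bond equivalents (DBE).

4

Degree of unsaturation = (number of rings) + (number of π bonds).
Ring closures in the SMILES: 0.
π bonds: 4 double bonds (each 1 DoU) → 4 DoU from unsaturation.
Total DoU = 0 + 4 = 4.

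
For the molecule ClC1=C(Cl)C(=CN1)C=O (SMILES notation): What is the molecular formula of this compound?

Walk through each heavy atom and fill implicit hydrogens from standard valence (C 4, N 3, O 2, S 2, halogen 1):
  atom 1: Cl (halogen, monovalent) → 0 H
  atom 2: C, bond orders sum to 4 (valence 4) → 0 H
  atom 3: C, bond orders sum to 4 (valence 4) → 0 H
  atom 4: Cl (halogen, monovalent) → 0 H
  atom 5: C, bond orders sum to 4 (valence 4) → 0 H
  atom 6: C, bond orders sum to 3 (valence 4) → 1 H
  atom 7: N, bond orders sum to 2 (valence 3) → 1 H
  atom 8: C, bond orders sum to 3 (valence 4) → 1 H
  atom 9: O, bond orders sum to 2 (valence 2) → 0 H
Totals → C:5, H:3, Cl:2, N:1, O:1.

C5H3Cl2NO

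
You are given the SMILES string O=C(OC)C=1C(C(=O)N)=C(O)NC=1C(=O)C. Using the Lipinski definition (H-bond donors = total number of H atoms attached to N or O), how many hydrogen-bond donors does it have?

4

Donors: find every N or O and count the H atoms it carries.
  atom 1 (O): bond orders sum to 2 → 0 H
  atom 3 (O): bond orders sum to 2 → 0 H
  atom 8 (O): bond orders sum to 2 → 0 H
  atom 9 (N): bond orders sum to 1 → 2 H
  atom 11 (O): bond orders sum to 1 → 1 H
  atom 12 (N): bond orders sum to 2 → 1 H
  atom 15 (O): bond orders sum to 2 → 0 H
Lipinski HBD = 4.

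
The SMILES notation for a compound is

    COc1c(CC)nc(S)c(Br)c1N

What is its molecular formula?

C8H11BrN2OS

Walk through each heavy atom and fill implicit hydrogens from standard valence (C 4, N 3, O 2, S 2, halogen 1); for lowercase aromatic atoms, an aromatic c carries 1 H when it has two neighbours and 0 H with three, and aromatic n carries 0 H:
  atom 1: C, bond orders sum to 1 (valence 4) → 3 H
  atom 2: O, bond orders sum to 2 (valence 2) → 0 H
  atom 3: aromatic c, 3 neighbours → 0 H
  atom 4: aromatic c, 3 neighbours → 0 H
  atom 5: C, bond orders sum to 2 (valence 4) → 2 H
  atom 6: C, bond orders sum to 1 (valence 4) → 3 H
  atom 7: aromatic n, 2 neighbours → 0 H
  atom 8: aromatic c, 3 neighbours → 0 H
  atom 9: S, bond orders sum to 1 (valence 2) → 1 H
  atom 10: aromatic c, 3 neighbours → 0 H
  atom 11: Br (halogen, monovalent) → 0 H
  atom 12: aromatic c, 3 neighbours → 0 H
  atom 13: N, bond orders sum to 1 (valence 3) → 2 H
Totals → C:8, H:11, Br:1, N:2, O:1, S:1.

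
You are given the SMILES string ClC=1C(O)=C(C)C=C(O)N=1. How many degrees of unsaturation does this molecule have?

4

Molecular formula: C6H6ClNO2.
DoU = (2C + 2 + N − H − X) / 2, where X is the halogen count and O/S are ignored.
    = (2·6 + 2 + 1 − 6 − 1) / 2 = 8 / 2 = 4.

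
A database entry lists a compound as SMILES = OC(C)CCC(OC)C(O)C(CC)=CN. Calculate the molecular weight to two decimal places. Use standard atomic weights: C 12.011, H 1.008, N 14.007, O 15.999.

First, the molecular formula is C11H23NO3 (counting implicit H from valence).
  C: 11 × 12.011 = 132.121
  H: 23 × 1.008 = 23.184
  N: 1 × 14.007 = 14.007
  O: 3 × 15.999 = 47.997
Sum: 11×12.011 + 23×1.008 + 1×14.007 + 3×15.999 = 217.309 → 217.31 g/mol.

217.31 g/mol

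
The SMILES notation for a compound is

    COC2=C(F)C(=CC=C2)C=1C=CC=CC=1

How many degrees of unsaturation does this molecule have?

8

Degree of unsaturation = (number of rings) + (number of π bonds).
Ring closures in the SMILES: 2.
π bonds: 6 double bonds (each 1 DoU) → 6 DoU from unsaturation.
Total DoU = 2 + 6 = 8.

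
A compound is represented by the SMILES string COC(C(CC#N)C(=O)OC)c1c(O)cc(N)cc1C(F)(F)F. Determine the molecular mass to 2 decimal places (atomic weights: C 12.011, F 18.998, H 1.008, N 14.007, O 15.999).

First, the molecular formula is C14H15F3N2O4 (counting implicit H from valence).
  C: 14 × 12.011 = 168.154
  F: 3 × 18.998 = 56.994
  H: 15 × 1.008 = 15.120
  N: 2 × 14.007 = 28.014
  O: 4 × 15.999 = 63.996
Sum: 14×12.011 + 3×18.998 + 15×1.008 + 2×14.007 + 4×15.999 = 332.278 → 332.28 g/mol.

332.28 g/mol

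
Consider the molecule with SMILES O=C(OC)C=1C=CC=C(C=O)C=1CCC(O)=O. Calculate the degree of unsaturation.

7

Degree of unsaturation = (number of rings) + (number of π bonds).
Ring closures in the SMILES: 1.
π bonds: 6 double bonds (each 1 DoU) → 6 DoU from unsaturation.
Total DoU = 1 + 6 = 7.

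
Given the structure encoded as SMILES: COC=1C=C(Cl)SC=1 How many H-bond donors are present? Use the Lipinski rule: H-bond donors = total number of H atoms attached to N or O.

Donors: find every N or O and count the H atoms it carries.
  atom 2 (O): bond orders sum to 2 → 0 H
Lipinski HBD = 0.

0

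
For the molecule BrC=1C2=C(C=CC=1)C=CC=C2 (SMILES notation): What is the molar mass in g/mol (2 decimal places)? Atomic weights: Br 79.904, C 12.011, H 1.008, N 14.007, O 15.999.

207.07 g/mol

First, the molecular formula is C10H7Br (counting implicit H from valence).
  Br: 1 × 79.904 = 79.904
  C: 10 × 12.011 = 120.110
  H: 7 × 1.008 = 7.056
Sum: 1×79.904 + 10×12.011 + 7×1.008 = 207.070 → 207.07 g/mol.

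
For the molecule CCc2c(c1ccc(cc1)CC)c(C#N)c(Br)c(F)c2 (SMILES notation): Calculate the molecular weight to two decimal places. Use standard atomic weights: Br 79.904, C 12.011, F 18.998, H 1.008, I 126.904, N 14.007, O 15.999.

First, the molecular formula is C17H15BrFN (counting implicit H from valence).
  Br: 1 × 79.904 = 79.904
  C: 17 × 12.011 = 204.187
  F: 1 × 18.998 = 18.998
  H: 15 × 1.008 = 15.120
  N: 1 × 14.007 = 14.007
Sum: 1×79.904 + 17×12.011 + 1×18.998 + 15×1.008 + 1×14.007 = 332.216 → 332.22 g/mol.

332.22 g/mol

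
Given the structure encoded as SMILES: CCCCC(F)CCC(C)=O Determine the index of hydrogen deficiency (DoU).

1

Molecular formula: C9H17FO.
DoU = (2C + 2 + N − H − X) / 2, where X is the halogen count and O/S are ignored.
    = (2·9 + 2 + 0 − 17 − 1) / 2 = 2 / 2 = 1.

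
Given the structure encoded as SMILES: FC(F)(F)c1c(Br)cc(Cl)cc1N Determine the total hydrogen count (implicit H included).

Walk through each heavy atom and fill implicit hydrogens from standard valence (C 4, N 3, O 2, S 2, halogen 1); for lowercase aromatic atoms, an aromatic c carries 1 H when it has two neighbours and 0 H with three, and aromatic n carries 0 H:
  atom 1: F (halogen, monovalent) → 0 H
  atom 2: C, bond orders sum to 4 (valence 4) → 0 H
  atom 3: F (halogen, monovalent) → 0 H
  atom 4: F (halogen, monovalent) → 0 H
  atom 5: aromatic c, 3 neighbours → 0 H
  atom 6: aromatic c, 3 neighbours → 0 H
  atom 7: Br (halogen, monovalent) → 0 H
  atom 8: aromatic c, 2 neighbours → 1 H
  atom 9: aromatic c, 3 neighbours → 0 H
  atom 10: Cl (halogen, monovalent) → 0 H
  atom 11: aromatic c, 2 neighbours → 1 H
  atom 12: aromatic c, 3 neighbours → 0 H
  atom 13: N, bond orders sum to 1 (valence 3) → 2 H
Total hydrogens: 4.

4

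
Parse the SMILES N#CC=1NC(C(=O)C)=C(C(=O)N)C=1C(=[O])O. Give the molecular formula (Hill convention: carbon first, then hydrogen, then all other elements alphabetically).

C9H7N3O4

Walk through each heavy atom and fill implicit hydrogens from standard valence (C 4, N 3, O 2, S 2, halogen 1):
  atom 1: N, bond orders sum to 3 (valence 3) → 0 H
  atom 2: C, bond orders sum to 4 (valence 4) → 0 H
  atom 3: C, bond orders sum to 4 (valence 4) → 0 H
  atom 4: N, bond orders sum to 2 (valence 3) → 1 H
  atom 5: C, bond orders sum to 4 (valence 4) → 0 H
  atom 6: C, bond orders sum to 4 (valence 4) → 0 H
  atom 7: O, bond orders sum to 2 (valence 2) → 0 H
  atom 8: C, bond orders sum to 1 (valence 4) → 3 H
  atom 9: C, bond orders sum to 4 (valence 4) → 0 H
  atom 10: C, bond orders sum to 4 (valence 4) → 0 H
  atom 11: O, bond orders sum to 2 (valence 2) → 0 H
  atom 12: N, bond orders sum to 1 (valence 3) → 2 H
  atom 13: C, bond orders sum to 4 (valence 4) → 0 H
  atom 14: C, bond orders sum to 4 (valence 4) → 0 H
  atom 15: O with explicit H count 0
  atom 16: O, bond orders sum to 1 (valence 2) → 1 H
Totals → C:9, H:7, N:3, O:4.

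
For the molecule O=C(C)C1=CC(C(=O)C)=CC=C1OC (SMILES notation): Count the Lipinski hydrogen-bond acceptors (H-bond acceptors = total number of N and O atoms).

3

N atoms: 0; O atoms: 3.
Lipinski HBA = 0 + 3 = 3.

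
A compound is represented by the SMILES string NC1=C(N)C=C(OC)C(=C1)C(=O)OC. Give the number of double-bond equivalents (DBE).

5

Degree of unsaturation = (number of rings) + (number of π bonds).
Ring closures in the SMILES: 1.
π bonds: 4 double bonds (each 1 DoU) → 4 DoU from unsaturation.
Total DoU = 1 + 4 = 5.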